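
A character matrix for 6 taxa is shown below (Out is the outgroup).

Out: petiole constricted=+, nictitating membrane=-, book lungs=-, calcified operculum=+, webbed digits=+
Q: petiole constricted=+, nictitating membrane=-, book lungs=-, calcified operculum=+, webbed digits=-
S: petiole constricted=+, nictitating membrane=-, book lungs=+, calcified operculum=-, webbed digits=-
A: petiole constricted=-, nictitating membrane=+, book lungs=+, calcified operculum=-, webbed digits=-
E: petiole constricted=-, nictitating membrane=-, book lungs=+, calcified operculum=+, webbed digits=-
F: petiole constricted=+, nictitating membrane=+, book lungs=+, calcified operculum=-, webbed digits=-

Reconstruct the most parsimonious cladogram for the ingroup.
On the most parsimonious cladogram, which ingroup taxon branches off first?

Character polarity is set by the outgroup: the derived state is whichever differs from the outgroup's state, so for petiole constricted, calcified operculum, webbed digits the derived state is '-', and for the remaining characters it is '+'.
petiole constricted groups A and E, which is incompatible with the clades supported by the remaining characters; treating it as convergent (homoplasy) costs fewer steps than any alternative tree.
nictitating membrane: derived state '+' in A and F only — synapomorphy for {A, F}.
book lungs: derived state '+' in A, E, F, and S only — synapomorphy for {A, E, F, S}.
calcified operculum: derived state '-' in A, F, and S only — synapomorphy for {A, F, S}.
All ingroup taxa share the derived state '-' for webbed digits; it defines the ingroup but does not resolve relationships within it.
Most parsimonious ingroup topology: (Q,((S,(A,F)),E)).
Q is sister to the clade containing all other ingroup taxa, so it is the earliest-diverging (most basal) ingroup lineage.

Q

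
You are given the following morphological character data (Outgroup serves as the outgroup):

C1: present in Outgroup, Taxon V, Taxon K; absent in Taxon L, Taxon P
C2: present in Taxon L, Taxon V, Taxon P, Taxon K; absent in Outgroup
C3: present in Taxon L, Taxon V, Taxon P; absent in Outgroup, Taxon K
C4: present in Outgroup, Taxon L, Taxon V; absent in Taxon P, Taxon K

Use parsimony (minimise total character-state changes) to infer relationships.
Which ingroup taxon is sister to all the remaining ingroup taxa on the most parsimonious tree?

Taxon K

Character polarity is set by the outgroup: the derived state is whichever differs from the outgroup's state, so for C1, C4 the derived state is 'absent', and for the remaining characters it is 'present'.
C1 (derived state 'absent') is shared by Taxon L and Taxon P — a synapomorphy uniting that clade.
All ingroup taxa share the derived state 'present' for C2; it defines the ingroup but does not resolve relationships within it.
C3 (derived state 'present') is shared by Taxon L, Taxon P, and Taxon V — a synapomorphy uniting that clade.
C4 groups Taxon K and Taxon P, which is incompatible with the clades supported by the remaining characters; treating it as convergent (homoplasy) costs fewer steps than any alternative tree.
Most parsimonious ingroup topology: (((Taxon L,Taxon P),Taxon V),Taxon K).
Taxon K is sister to the clade containing all other ingroup taxa, so it is the earliest-diverging (most basal) ingroup lineage.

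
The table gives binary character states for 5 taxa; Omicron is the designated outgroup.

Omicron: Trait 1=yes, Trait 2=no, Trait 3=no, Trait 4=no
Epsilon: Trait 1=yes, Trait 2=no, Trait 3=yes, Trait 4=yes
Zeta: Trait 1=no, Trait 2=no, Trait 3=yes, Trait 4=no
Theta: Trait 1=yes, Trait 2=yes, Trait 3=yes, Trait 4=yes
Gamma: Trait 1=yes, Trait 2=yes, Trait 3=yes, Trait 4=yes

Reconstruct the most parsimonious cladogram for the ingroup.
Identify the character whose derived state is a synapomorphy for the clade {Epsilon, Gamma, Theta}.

Trait 4

Character polarity is set by the outgroup: the derived state is whichever differs from the outgroup's state, so for Trait 1 the derived state is 'no', and for the remaining characters it is 'yes'.
Trait 1: derived state 'no' in Zeta only — an autapomorphy, so it tells us nothing about relationships among taxa.
Trait 2 (derived state 'yes') is shared by Gamma and Theta — a synapomorphy uniting that clade.
Trait 3 (derived state 'yes') is shared by all ingroup taxa — unites the whole ingroup.
Trait 4: derived state 'yes' in Epsilon, Gamma, and Theta only — synapomorphy for {Epsilon, Gamma, Theta}.
Most parsimonious ingroup topology: ((Epsilon,(Theta,Gamma)),Zeta).
The clade {Epsilon, Gamma, Theta} is supported by Trait 4: its derived state 'yes' occurs in exactly those taxa and in no other taxon (including the outgroup).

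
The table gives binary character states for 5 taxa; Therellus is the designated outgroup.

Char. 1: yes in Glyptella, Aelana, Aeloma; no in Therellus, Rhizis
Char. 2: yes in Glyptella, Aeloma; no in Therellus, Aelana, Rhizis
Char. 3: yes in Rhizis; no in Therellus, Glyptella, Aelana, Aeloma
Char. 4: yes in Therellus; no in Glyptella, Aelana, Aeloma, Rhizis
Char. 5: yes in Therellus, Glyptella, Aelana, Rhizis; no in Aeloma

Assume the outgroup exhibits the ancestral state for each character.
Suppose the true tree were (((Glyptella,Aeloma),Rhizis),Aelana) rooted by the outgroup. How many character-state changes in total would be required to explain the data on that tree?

Map each character onto (((Glyptella,Aeloma),Rhizis),Aelana) (rooted by Therellus) and count the minimum state changes it requires (Fitch parsimony):
Char. 1: 2; Char. 2: 1; Char. 3: 1; Char. 4: 1; Char. 5: 1.
Total tree length = 6.

6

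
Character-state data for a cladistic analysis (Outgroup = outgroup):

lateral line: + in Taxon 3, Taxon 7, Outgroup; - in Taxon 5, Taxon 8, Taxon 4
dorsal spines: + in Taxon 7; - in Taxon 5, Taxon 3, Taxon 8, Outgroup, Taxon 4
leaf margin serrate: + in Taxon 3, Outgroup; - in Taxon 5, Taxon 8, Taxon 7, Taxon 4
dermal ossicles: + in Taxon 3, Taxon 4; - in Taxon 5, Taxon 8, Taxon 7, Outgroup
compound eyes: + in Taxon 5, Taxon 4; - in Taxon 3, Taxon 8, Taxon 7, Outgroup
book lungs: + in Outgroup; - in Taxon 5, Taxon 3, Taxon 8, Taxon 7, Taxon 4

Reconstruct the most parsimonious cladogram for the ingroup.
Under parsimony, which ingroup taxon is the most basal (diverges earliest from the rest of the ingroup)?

Taxon 3

Character polarity is set by the outgroup: the derived state is whichever differs from the outgroup's state, so for lateral line, leaf margin serrate, book lungs the derived state is '-', and for the remaining characters it is '+'.
Only Taxon 4, Taxon 5, and Taxon 8 show the derived state '-' for lateral line, supporting them as a clade.
dorsal spines (derived state '+') is unique to Taxon 7 (autapomorphy; uninformative for grouping).
leaf margin serrate: derived state '-' in Taxon 4, Taxon 5, Taxon 7, and Taxon 8 only — synapomorphy for {Taxon 4, Taxon 5, Taxon 7, Taxon 8}.
dermal ossicles (state '+') occurs in Taxon 3 and Taxon 4 but conflicts with the nesting implied by the other characters — most parsimoniously interpreted as homoplasy.
compound eyes (derived state '+') is shared by Taxon 4 and Taxon 5 — a synapomorphy uniting that clade.
All ingroup taxa share the derived state '-' for book lungs; it defines the ingroup but does not resolve relationships within it.
Most parsimonious ingroup topology: ((((Taxon 5,Taxon 4),Taxon 8),Taxon 7),Taxon 3).
Taxon 3 is sister to the clade containing all other ingroup taxa, so it is the earliest-diverging (most basal) ingroup lineage.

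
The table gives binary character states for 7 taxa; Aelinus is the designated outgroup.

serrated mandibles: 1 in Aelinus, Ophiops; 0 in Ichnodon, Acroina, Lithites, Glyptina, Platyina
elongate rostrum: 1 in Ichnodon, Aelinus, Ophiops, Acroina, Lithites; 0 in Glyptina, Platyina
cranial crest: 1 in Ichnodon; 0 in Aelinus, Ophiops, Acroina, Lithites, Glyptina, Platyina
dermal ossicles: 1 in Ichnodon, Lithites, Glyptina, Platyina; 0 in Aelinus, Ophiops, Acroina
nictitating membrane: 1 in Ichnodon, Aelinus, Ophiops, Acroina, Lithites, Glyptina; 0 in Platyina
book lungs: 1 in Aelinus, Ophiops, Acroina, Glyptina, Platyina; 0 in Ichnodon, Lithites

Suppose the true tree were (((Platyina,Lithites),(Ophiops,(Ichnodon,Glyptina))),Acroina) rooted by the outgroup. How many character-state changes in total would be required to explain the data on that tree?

10

Map each character onto (((Platyina,Lithites),(Ophiops,(Ichnodon,Glyptina))),Acroina) (rooted by Aelinus) and count the minimum state changes it requires (Fitch parsimony):
serrated mandibles: 2; elongate rostrum: 2; cranial crest: 1; dermal ossicles: 2; nictitating membrane: 1; book lungs: 2.
Total tree length = 10.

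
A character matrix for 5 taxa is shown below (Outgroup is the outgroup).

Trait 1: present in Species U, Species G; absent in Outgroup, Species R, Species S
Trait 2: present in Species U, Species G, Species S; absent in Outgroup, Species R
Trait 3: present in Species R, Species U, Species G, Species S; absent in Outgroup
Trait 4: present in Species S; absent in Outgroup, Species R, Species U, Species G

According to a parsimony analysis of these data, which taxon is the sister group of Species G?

Species U

The outgroup has state 'absent' for every character, so 'present' is the derived state throughout.
Trait 1: derived state 'present' in Species G and Species U only — synapomorphy for {Species G, Species U}.
Only Species G, Species S, and Species U show the derived state 'present' for Trait 2, supporting them as a clade.
Trait 3 (derived state 'present') is shared by all ingroup taxa — unites the whole ingroup.
Trait 4: derived state 'present' in Species S only — an autapomorphy, so it tells us nothing about relationships among taxa.
Most parsimonious ingroup topology: (Species R,((Species U,Species G),Species S)).
Species G and Species U form a cherry on this tree, so they are sister taxa.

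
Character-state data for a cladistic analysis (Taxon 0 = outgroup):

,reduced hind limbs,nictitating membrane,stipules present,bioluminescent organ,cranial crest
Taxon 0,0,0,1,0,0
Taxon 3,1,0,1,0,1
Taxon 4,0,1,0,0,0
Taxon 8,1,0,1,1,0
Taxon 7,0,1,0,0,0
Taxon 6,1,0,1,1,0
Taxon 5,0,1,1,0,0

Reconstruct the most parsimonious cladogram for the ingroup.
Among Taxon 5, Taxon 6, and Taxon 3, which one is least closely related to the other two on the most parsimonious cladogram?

Taxon 5

Character polarity is set by the outgroup: the derived state is whichever differs from the outgroup's state, so for stipules present the derived state is '0', and for the remaining characters it is '1'.
reduced hind limbs: derived state '1' in Taxon 3, Taxon 6, and Taxon 8 only — synapomorphy for {Taxon 3, Taxon 6, Taxon 8}.
nictitating membrane: derived state '1' in Taxon 4, Taxon 5, and Taxon 7 only — synapomorphy for {Taxon 4, Taxon 5, Taxon 7}.
stipules present: derived state '0' in Taxon 4 and Taxon 7 only — synapomorphy for {Taxon 4, Taxon 7}.
Only Taxon 6 and Taxon 8 show the derived state '1' for bioluminescent organ, supporting them as a clade.
cranial crest: derived state '1' in Taxon 3 only — an autapomorphy, so it tells us nothing about relationships among taxa.
Most parsimonious ingroup topology: ((Taxon 3,(Taxon 8,Taxon 6)),((Taxon 4,Taxon 7),Taxon 5)).
Taxon 3 and Taxon 6 share a more recent common ancestor with each other than either does with Taxon 5, so Taxon 5 is the least closely related of the three.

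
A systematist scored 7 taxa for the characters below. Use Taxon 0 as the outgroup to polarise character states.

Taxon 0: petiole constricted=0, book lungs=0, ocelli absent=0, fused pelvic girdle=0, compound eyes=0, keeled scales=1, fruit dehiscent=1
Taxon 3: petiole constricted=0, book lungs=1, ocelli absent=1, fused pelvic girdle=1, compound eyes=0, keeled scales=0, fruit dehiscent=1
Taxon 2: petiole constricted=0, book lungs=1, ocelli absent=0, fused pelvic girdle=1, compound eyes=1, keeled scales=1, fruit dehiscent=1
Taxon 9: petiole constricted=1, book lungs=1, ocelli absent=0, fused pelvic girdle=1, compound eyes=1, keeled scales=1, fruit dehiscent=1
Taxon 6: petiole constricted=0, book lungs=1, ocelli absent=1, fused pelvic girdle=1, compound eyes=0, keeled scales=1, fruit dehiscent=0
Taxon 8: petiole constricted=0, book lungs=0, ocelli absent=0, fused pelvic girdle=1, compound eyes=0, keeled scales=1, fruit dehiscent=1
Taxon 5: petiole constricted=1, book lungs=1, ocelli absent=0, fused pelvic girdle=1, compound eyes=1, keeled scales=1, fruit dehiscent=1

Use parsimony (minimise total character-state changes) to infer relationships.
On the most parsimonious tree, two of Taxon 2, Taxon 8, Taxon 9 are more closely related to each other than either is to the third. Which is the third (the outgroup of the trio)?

Character polarity is set by the outgroup: the derived state is whichever differs from the outgroup's state, so for keeled scales, fruit dehiscent the derived state is '0', and for the remaining characters it is '1'.
Only Taxon 5 and Taxon 9 show the derived state '1' for petiole constricted, supporting them as a clade.
Only Taxon 2, Taxon 3, Taxon 5, Taxon 6, and Taxon 9 show the derived state '1' for book lungs, supporting them as a clade.
ocelli absent (derived state '1') is shared by Taxon 3 and Taxon 6 — a synapomorphy uniting that clade.
fused pelvic girdle (derived state '1') is shared by all ingroup taxa — unites the whole ingroup.
compound eyes: derived state '1' in Taxon 2, Taxon 5, and Taxon 9 only — synapomorphy for {Taxon 2, Taxon 5, Taxon 9}.
keeled scales (derived state '0') is unique to Taxon 3 (autapomorphy; uninformative for grouping).
fruit dehiscent (derived state '0') is unique to Taxon 6 (autapomorphy; uninformative for grouping).
Most parsimonious ingroup topology: ((((Taxon 5,Taxon 9),Taxon 2),(Taxon 3,Taxon 6)),Taxon 8).
Taxon 9 and Taxon 2 share a more recent common ancestor with each other than either does with Taxon 8, so Taxon 8 is the least closely related of the three.

Taxon 8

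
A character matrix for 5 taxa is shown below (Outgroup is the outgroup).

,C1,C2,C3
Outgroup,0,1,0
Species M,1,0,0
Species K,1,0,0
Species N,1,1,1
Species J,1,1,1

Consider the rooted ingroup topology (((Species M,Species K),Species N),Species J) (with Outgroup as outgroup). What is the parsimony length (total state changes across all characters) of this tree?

Map each character onto (((Species M,Species K),Species N),Species J) (rooted by Outgroup) and count the minimum state changes it requires (Fitch parsimony):
C1: 1; C2: 1; C3: 2.
Total tree length = 4.

4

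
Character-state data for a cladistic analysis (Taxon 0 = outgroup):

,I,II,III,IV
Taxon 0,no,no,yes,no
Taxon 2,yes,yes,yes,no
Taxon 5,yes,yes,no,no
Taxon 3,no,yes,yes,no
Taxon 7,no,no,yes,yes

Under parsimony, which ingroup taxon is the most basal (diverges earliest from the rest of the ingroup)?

Taxon 7

Character polarity is set by the outgroup: the derived state is whichever differs from the outgroup's state, so for III the derived state is 'no', and for the remaining characters it is 'yes'.
Only Taxon 2 and Taxon 5 show the derived state 'yes' for I, supporting them as a clade.
II (derived state 'yes') is shared by Taxon 2, Taxon 3, and Taxon 5 — a synapomorphy uniting that clade.
III: derived state 'no' in Taxon 5 only — an autapomorphy, so it tells us nothing about relationships among taxa.
IV (derived state 'yes') is unique to Taxon 7 (autapomorphy; uninformative for grouping).
Most parsimonious ingroup topology: (Taxon 7,(Taxon 3,(Taxon 5,Taxon 2))).
Taxon 7 is sister to the clade containing all other ingroup taxa, so it is the earliest-diverging (most basal) ingroup lineage.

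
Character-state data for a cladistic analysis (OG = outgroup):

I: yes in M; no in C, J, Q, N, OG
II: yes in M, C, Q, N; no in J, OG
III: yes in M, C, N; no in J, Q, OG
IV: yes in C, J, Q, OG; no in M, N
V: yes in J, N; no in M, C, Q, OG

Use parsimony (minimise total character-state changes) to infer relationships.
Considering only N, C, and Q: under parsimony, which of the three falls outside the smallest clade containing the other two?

Q

Character polarity is set by the outgroup: the derived state is whichever differs from the outgroup's state, so for IV the derived state is 'no', and for the remaining characters it is 'yes'.
I (derived state 'yes') is unique to M (autapomorphy; uninformative for grouping).
Only C, M, N, and Q show the derived state 'yes' for II, supporting them as a clade.
Only C, M, and N show the derived state 'yes' for III, supporting them as a clade.
Only M and N show the derived state 'no' for IV, supporting them as a clade.
V (state 'yes') occurs in J and N but conflicts with the nesting implied by the other characters — most parsimoniously interpreted as homoplasy.
Most parsimonious ingroup topology: ((Q,(C,(N,M))),J).
N and C share a more recent common ancestor with each other than either does with Q, so Q is the least closely related of the three.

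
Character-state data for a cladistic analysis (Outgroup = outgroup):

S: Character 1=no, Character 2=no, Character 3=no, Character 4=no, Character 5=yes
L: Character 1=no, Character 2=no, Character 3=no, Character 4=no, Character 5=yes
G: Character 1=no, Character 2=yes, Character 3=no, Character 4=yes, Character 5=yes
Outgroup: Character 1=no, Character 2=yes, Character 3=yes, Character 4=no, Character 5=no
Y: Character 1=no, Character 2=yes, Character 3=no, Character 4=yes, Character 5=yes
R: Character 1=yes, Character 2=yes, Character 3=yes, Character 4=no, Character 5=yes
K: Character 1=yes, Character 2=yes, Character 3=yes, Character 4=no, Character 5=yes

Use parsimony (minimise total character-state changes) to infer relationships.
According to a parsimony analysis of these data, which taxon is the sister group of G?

Y

Character polarity is set by the outgroup: the derived state is whichever differs from the outgroup's state, so for Character 2, Character 3 the derived state is 'no', and for the remaining characters it is 'yes'.
Character 1 (derived state 'yes') is shared by K and R — a synapomorphy uniting that clade.
Only L and S show the derived state 'no' for Character 2, supporting them as a clade.
Character 3 (derived state 'no') is shared by G, L, S, and Y — a synapomorphy uniting that clade.
Only G and Y show the derived state 'yes' for Character 4, supporting them as a clade.
All ingroup taxa share the derived state 'yes' for Character 5; it defines the ingroup but does not resolve relationships within it.
Most parsimonious ingroup topology: ((K,R),((S,L),(Y,G))).
G and Y form a cherry on this tree, so they are sister taxa.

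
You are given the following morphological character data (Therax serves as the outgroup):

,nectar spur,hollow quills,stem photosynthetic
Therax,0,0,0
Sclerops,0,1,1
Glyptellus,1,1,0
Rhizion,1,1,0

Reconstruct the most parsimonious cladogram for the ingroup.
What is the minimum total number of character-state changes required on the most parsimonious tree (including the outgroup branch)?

The outgroup has state '0' for every character, so '1' is the derived state throughout.
nectar spur (derived state '1') is shared by Glyptellus and Rhizion — a synapomorphy uniting that clade.
hollow quills (derived state '1') is shared by all ingroup taxa — unites the whole ingroup.
stem photosynthetic (derived state '1') is unique to Sclerops (autapomorphy; uninformative for grouping).
Most parsimonious ingroup topology: (Sclerops,(Glyptellus,Rhizion)).
Changes per character on this tree: nectar spur: 1; hollow quills: 1; stem photosynthetic: 1.
Total = 3.

3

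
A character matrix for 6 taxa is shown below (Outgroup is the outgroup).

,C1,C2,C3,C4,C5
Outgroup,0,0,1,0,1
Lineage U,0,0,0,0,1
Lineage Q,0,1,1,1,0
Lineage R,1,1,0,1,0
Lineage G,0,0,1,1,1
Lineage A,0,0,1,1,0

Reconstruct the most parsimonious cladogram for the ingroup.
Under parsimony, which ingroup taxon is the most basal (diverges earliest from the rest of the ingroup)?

Character polarity is set by the outgroup: the derived state is whichever differs from the outgroup's state, so for C3, C5 the derived state is '0', and for the remaining characters it is '1'.
C1: derived state '1' in Lineage R only — an autapomorphy, so it tells us nothing about relationships among taxa.
C2 (derived state '1') is shared by Lineage Q and Lineage R — a synapomorphy uniting that clade.
C3 (state '0') occurs in Lineage R and Lineage U but conflicts with the nesting implied by the other characters — most parsimoniously interpreted as homoplasy.
C4 (derived state '1') is shared by Lineage A, Lineage G, Lineage Q, and Lineage R — a synapomorphy uniting that clade.
C5 (derived state '0') is shared by Lineage A, Lineage Q, and Lineage R — a synapomorphy uniting that clade.
Most parsimonious ingroup topology: ((Lineage G,((Lineage Q,Lineage R),Lineage A)),Lineage U).
Lineage U is sister to the clade containing all other ingroup taxa, so it is the earliest-diverging (most basal) ingroup lineage.

Lineage U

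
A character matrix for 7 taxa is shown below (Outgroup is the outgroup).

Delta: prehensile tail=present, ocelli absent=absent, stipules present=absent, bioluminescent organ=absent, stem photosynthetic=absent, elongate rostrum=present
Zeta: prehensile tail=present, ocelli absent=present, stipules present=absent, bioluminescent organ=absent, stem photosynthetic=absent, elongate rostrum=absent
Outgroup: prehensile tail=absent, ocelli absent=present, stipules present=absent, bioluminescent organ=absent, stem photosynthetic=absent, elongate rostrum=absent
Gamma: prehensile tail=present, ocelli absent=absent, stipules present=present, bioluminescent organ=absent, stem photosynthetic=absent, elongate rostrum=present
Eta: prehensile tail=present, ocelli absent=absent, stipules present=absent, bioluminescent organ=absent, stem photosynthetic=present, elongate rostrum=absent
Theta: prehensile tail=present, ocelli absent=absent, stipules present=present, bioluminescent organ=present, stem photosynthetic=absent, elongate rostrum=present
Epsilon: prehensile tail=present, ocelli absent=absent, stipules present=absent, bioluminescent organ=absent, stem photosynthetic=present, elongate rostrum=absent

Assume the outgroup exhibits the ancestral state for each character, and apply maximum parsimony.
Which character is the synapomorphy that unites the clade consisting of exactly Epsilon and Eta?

Character polarity is set by the outgroup: the derived state is whichever differs from the outgroup's state, so for ocelli absent the derived state is 'absent', and for the remaining characters it is 'present'.
All ingroup taxa share the derived state 'present' for prehensile tail; it defines the ingroup but does not resolve relationships within it.
ocelli absent: derived state 'absent' in Delta, Epsilon, Eta, Gamma, and Theta only — synapomorphy for {Delta, Epsilon, Eta, Gamma, Theta}.
Only Gamma and Theta show the derived state 'present' for stipules present, supporting them as a clade.
bioluminescent organ: derived state 'present' in Theta only — an autapomorphy, so it tells us nothing about relationships among taxa.
stem photosynthetic: derived state 'present' in Epsilon and Eta only — synapomorphy for {Epsilon, Eta}.
elongate rostrum: derived state 'present' in Delta, Gamma, and Theta only — synapomorphy for {Delta, Gamma, Theta}.
Most parsimonious ingroup topology: (Zeta,((Eta,Epsilon),((Gamma,Theta),Delta))).
The clade {Epsilon, Eta} is supported by stem photosynthetic: its derived state 'present' occurs in exactly those taxa and in no other taxon (including the outgroup).

stem photosynthetic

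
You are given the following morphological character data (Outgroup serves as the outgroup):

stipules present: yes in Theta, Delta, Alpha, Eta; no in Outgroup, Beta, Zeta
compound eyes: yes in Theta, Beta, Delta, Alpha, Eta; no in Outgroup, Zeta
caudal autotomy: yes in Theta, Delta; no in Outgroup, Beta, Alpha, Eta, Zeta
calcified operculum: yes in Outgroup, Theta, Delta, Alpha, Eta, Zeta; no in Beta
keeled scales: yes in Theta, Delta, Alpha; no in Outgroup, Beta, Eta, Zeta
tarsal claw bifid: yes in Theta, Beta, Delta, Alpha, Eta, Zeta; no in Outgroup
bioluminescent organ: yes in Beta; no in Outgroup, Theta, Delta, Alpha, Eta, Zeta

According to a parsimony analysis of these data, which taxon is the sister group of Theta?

Delta

Character polarity is set by the outgroup: the derived state is whichever differs from the outgroup's state, so for calcified operculum the derived state is 'no', and for the remaining characters it is 'yes'.
stipules present (derived state 'yes') is shared by Alpha, Delta, Eta, and Theta — a synapomorphy uniting that clade.
Only Alpha, Beta, Delta, Eta, and Theta show the derived state 'yes' for compound eyes, supporting them as a clade.
Only Delta and Theta show the derived state 'yes' for caudal autotomy, supporting them as a clade.
calcified operculum: derived state 'no' in Beta only — an autapomorphy, so it tells us nothing about relationships among taxa.
keeled scales (derived state 'yes') is shared by Alpha, Delta, and Theta — a synapomorphy uniting that clade.
All ingroup taxa share the derived state 'yes' for tarsal claw bifid; it defines the ingroup but does not resolve relationships within it.
bioluminescent organ (derived state 'yes') is unique to Beta (autapomorphy; uninformative for grouping).
Most parsimonious ingroup topology: (((((Theta,Delta),Alpha),Eta),Beta),Zeta).
Theta and Delta form a cherry on this tree, so they are sister taxa.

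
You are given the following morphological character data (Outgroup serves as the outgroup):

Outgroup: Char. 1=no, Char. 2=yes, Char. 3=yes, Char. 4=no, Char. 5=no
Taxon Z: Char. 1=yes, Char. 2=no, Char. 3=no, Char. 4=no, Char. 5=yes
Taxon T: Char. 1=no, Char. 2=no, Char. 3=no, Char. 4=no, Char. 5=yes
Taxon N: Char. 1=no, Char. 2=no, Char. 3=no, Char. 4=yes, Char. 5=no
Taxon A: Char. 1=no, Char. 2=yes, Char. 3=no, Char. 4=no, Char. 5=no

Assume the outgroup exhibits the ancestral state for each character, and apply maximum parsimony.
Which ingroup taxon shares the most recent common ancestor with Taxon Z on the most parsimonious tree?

Character polarity is set by the outgroup: the derived state is whichever differs from the outgroup's state, so for Char. 2, Char. 3 the derived state is 'no', and for the remaining characters it is 'yes'.
Char. 1 (derived state 'yes') is unique to Taxon Z (autapomorphy; uninformative for grouping).
Char. 2: derived state 'no' in Taxon N, Taxon T, and Taxon Z only — synapomorphy for {Taxon N, Taxon T, Taxon Z}.
Char. 3 (derived state 'no') is shared by all ingroup taxa — unites the whole ingroup.
Char. 4 (derived state 'yes') is unique to Taxon N (autapomorphy; uninformative for grouping).
Only Taxon T and Taxon Z show the derived state 'yes' for Char. 5, supporting them as a clade.
Most parsimonious ingroup topology: (((Taxon Z,Taxon T),Taxon N),Taxon A).
Taxon Z and Taxon T form a cherry on this tree, so they are sister taxa.

Taxon T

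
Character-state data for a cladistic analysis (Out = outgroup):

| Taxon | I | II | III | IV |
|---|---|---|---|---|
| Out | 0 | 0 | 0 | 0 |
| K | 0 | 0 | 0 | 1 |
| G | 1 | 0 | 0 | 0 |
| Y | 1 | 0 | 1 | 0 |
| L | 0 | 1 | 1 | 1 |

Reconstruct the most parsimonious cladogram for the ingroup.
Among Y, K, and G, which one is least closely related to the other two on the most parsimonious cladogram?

K

The outgroup has state '0' for every character, so '1' is the derived state throughout.
I: derived state '1' in G and Y only — synapomorphy for {G, Y}.
II (derived state '1') is unique to L (autapomorphy; uninformative for grouping).
III (state '1') occurs in L and Y but conflicts with the nesting implied by the other characters — most parsimoniously interpreted as homoplasy.
IV (derived state '1') is shared by K and L — a synapomorphy uniting that clade.
Most parsimonious ingroup topology: ((K,L),(G,Y)).
G and Y share a more recent common ancestor with each other than either does with K, so K is the least closely related of the three.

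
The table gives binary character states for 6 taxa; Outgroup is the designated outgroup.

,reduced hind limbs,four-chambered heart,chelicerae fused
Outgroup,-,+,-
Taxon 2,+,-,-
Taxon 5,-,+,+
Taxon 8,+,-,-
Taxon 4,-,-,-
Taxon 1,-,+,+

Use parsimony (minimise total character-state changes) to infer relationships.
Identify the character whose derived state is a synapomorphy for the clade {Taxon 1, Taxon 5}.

Character polarity is set by the outgroup: the derived state is whichever differs from the outgroup's state, so for four-chambered heart the derived state is '-', and for the remaining characters it is '+'.
reduced hind limbs (derived state '+') is shared by Taxon 2 and Taxon 8 — a synapomorphy uniting that clade.
four-chambered heart (derived state '-') is shared by Taxon 2, Taxon 4, and Taxon 8 — a synapomorphy uniting that clade.
chelicerae fused (derived state '+') is shared by Taxon 1 and Taxon 5 — a synapomorphy uniting that clade.
Most parsimonious ingroup topology: (((Taxon 2,Taxon 8),Taxon 4),(Taxon 5,Taxon 1)).
The clade {Taxon 1, Taxon 5} is supported by chelicerae fused: its derived state '+' occurs in exactly those taxa and in no other taxon (including the outgroup).

chelicerae fused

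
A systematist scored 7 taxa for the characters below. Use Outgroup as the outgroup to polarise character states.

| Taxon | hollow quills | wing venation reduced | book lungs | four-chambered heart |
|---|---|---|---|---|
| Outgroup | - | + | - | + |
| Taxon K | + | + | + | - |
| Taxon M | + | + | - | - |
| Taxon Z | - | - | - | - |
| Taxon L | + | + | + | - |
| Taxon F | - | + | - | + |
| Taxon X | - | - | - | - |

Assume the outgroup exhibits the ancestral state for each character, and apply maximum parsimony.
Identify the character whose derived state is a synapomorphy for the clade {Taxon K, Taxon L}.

book lungs

Character polarity is set by the outgroup: the derived state is whichever differs from the outgroup's state, so for wing venation reduced, four-chambered heart the derived state is '-', and for the remaining characters it is '+'.
hollow quills (derived state '+') is shared by Taxon K, Taxon L, and Taxon M — a synapomorphy uniting that clade.
Only Taxon X and Taxon Z show the derived state '-' for wing venation reduced, supporting them as a clade.
Only Taxon K and Taxon L show the derived state '+' for book lungs, supporting them as a clade.
four-chambered heart: derived state '-' in Taxon K, Taxon L, Taxon M, Taxon X, and Taxon Z only — synapomorphy for {Taxon K, Taxon L, Taxon M, Taxon X, Taxon Z}.
Most parsimonious ingroup topology: ((((Taxon K,Taxon L),Taxon M),(Taxon Z,Taxon X)),Taxon F).
The clade {Taxon K, Taxon L} is supported by book lungs: its derived state '+' occurs in exactly those taxa and in no other taxon (including the outgroup).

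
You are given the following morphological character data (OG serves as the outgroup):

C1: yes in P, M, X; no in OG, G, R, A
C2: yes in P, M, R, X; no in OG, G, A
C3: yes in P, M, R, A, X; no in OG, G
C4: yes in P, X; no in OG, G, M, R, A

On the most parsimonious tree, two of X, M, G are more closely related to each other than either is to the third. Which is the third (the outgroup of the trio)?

G

The outgroup has state 'no' for every character, so 'yes' is the derived state throughout.
C1 (derived state 'yes') is shared by M, P, and X — a synapomorphy uniting that clade.
C2: derived state 'yes' in M, P, R, and X only — synapomorphy for {M, P, R, X}.
Only A, M, P, R, and X show the derived state 'yes' for C3, supporting them as a clade.
C4: derived state 'yes' in P and X only — synapomorphy for {P, X}.
Most parsimonious ingroup topology: (G,((((P,X),M),R),A)).
M and X share a more recent common ancestor with each other than either does with G, so G is the least closely related of the three.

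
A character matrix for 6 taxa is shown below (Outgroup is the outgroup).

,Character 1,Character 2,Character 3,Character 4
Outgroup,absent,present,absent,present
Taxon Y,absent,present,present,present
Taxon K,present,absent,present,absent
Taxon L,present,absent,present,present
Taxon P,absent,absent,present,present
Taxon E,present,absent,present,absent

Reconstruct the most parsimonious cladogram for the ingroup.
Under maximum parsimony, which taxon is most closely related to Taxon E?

Taxon K

Character polarity is set by the outgroup: the derived state is whichever differs from the outgroup's state, so for Character 2, Character 4 the derived state is 'absent', and for the remaining characters it is 'present'.
Character 1 (derived state 'present') is shared by Taxon E, Taxon K, and Taxon L — a synapomorphy uniting that clade.
Only Taxon E, Taxon K, Taxon L, and Taxon P show the derived state 'absent' for Character 2, supporting them as a clade.
Character 3 (derived state 'present') is shared by all ingroup taxa — unites the whole ingroup.
Character 4: derived state 'absent' in Taxon E and Taxon K only — synapomorphy for {Taxon E, Taxon K}.
Most parsimonious ingroup topology: (Taxon Y,(((Taxon K,Taxon E),Taxon L),Taxon P)).
Taxon E and Taxon K form a cherry on this tree, so they are sister taxa.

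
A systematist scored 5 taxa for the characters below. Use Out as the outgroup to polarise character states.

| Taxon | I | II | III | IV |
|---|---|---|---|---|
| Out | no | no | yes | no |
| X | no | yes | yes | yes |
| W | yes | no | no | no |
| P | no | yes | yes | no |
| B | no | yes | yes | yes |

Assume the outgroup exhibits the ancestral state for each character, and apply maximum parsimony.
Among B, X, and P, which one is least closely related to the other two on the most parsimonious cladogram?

Character polarity is set by the outgroup: the derived state is whichever differs from the outgroup's state, so for III the derived state is 'no', and for the remaining characters it is 'yes'.
I: derived state 'yes' in W only — an autapomorphy, so it tells us nothing about relationships among taxa.
Only B, P, and X show the derived state 'yes' for II, supporting them as a clade.
III (derived state 'no') is unique to W (autapomorphy; uninformative for grouping).
Only B and X show the derived state 'yes' for IV, supporting them as a clade.
Most parsimonious ingroup topology: (((X,B),P),W).
B and X share a more recent common ancestor with each other than either does with P, so P is the least closely related of the three.

P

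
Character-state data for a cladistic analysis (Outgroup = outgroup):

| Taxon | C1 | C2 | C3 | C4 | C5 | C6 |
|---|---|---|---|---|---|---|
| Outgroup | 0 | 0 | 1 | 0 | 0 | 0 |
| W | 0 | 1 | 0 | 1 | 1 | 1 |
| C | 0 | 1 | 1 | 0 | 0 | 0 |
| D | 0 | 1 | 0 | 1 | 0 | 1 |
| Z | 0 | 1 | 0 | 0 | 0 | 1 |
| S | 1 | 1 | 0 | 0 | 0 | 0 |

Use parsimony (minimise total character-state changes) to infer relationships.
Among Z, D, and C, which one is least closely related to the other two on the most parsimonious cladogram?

Character polarity is set by the outgroup: the derived state is whichever differs from the outgroup's state, so for C3 the derived state is '0', and for the remaining characters it is '1'.
C1: derived state '1' in S only — an autapomorphy, so it tells us nothing about relationships among taxa.
All ingroup taxa share the derived state '1' for C2; it defines the ingroup but does not resolve relationships within it.
C3: derived state '0' in D, S, W, and Z only — synapomorphy for {D, S, W, Z}.
C4: derived state '1' in D and W only — synapomorphy for {D, W}.
C5: derived state '1' in W only — an autapomorphy, so it tells us nothing about relationships among taxa.
C6: derived state '1' in D, W, and Z only — synapomorphy for {D, W, Z}.
Most parsimonious ingroup topology: ((((W,D),Z),S),C).
Z and D share a more recent common ancestor with each other than either does with C, so C is the least closely related of the three.

C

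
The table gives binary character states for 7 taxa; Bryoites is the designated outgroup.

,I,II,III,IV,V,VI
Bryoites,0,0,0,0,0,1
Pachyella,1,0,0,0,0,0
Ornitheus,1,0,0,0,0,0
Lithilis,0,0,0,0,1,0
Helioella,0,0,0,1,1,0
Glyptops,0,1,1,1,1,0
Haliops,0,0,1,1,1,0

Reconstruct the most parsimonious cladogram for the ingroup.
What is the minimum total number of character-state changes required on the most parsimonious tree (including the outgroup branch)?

6

Character polarity is set by the outgroup: the derived state is whichever differs from the outgroup's state, so for VI the derived state is '0', and for the remaining characters it is '1'.
I (derived state '1') is shared by Ornitheus and Pachyella — a synapomorphy uniting that clade.
II: derived state '1' in Glyptops only — an autapomorphy, so it tells us nothing about relationships among taxa.
III (derived state '1') is shared by Glyptops and Haliops — a synapomorphy uniting that clade.
Only Glyptops, Haliops, and Helioella show the derived state '1' for IV, supporting them as a clade.
Only Glyptops, Haliops, Helioella, and Lithilis show the derived state '1' for V, supporting them as a clade.
VI (derived state '0') is shared by all ingroup taxa — unites the whole ingroup.
Most parsimonious ingroup topology: ((Pachyella,Ornitheus),(Lithilis,(Helioella,(Glyptops,Haliops)))).
Changes per character on this tree: I: 1; II: 1; III: 1; IV: 1; V: 1; VI: 1.
Total = 6.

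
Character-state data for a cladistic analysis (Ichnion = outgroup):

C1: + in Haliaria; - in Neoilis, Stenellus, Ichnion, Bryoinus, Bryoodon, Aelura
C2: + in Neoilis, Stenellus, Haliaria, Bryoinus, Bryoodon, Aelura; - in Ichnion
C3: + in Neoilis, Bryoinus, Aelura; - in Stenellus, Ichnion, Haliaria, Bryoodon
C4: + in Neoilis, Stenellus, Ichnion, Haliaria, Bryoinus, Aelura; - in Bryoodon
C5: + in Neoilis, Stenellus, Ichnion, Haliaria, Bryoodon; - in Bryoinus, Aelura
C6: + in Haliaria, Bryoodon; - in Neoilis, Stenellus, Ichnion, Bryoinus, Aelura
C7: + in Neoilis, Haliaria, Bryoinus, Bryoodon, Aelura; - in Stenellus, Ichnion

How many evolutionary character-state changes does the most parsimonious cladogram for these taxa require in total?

7

Character polarity is set by the outgroup: the derived state is whichever differs from the outgroup's state, so for C4, C5 the derived state is '-', and for the remaining characters it is '+'.
C1 (derived state '+') is unique to Haliaria (autapomorphy; uninformative for grouping).
All ingroup taxa share the derived state '+' for C2; it defines the ingroup but does not resolve relationships within it.
C3 (derived state '+') is shared by Aelura, Bryoinus, and Neoilis — a synapomorphy uniting that clade.
C4: derived state '-' in Bryoodon only — an autapomorphy, so it tells us nothing about relationships among taxa.
Only Aelura and Bryoinus show the derived state '-' for C5, supporting them as a clade.
C6 (derived state '+') is shared by Bryoodon and Haliaria — a synapomorphy uniting that clade.
Only Aelura, Bryoinus, Bryoodon, Haliaria, and Neoilis show the derived state '+' for C7, supporting them as a clade.
Most parsimonious ingroup topology: (Stenellus,((Neoilis,(Bryoinus,Aelura)),(Haliaria,Bryoodon))).
Changes per character on this tree: C1: 1; C2: 1; C3: 1; C4: 1; C5: 1; C6: 1; C7: 1.
Total = 7.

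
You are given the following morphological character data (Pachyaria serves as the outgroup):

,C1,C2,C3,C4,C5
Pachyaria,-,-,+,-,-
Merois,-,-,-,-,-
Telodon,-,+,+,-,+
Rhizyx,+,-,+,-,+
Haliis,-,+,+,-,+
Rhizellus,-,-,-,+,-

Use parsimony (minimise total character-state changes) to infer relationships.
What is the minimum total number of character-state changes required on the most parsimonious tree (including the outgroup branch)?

Character polarity is set by the outgroup: the derived state is whichever differs from the outgroup's state, so for C3 the derived state is '-', and for the remaining characters it is '+'.
C1 (derived state '+') is unique to Rhizyx (autapomorphy; uninformative for grouping).
Only Haliis and Telodon show the derived state '+' for C2, supporting them as a clade.
C3 (derived state '-') is shared by Merois and Rhizellus — a synapomorphy uniting that clade.
C4 (derived state '+') is unique to Rhizellus (autapomorphy; uninformative for grouping).
C5: derived state '+' in Haliis, Rhizyx, and Telodon only — synapomorphy for {Haliis, Rhizyx, Telodon}.
Most parsimonious ingroup topology: ((Merois,Rhizellus),((Telodon,Haliis),Rhizyx)).
Changes per character on this tree: C1: 1; C2: 1; C3: 1; C4: 1; C5: 1.
Total = 5.

5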